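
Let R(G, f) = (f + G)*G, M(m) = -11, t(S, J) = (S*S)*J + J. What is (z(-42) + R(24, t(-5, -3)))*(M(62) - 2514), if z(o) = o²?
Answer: -1181700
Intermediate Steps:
t(S, J) = J + J*S² (t(S, J) = S²*J + J = J*S² + J = J + J*S²)
R(G, f) = G*(G + f) (R(G, f) = (G + f)*G = G*(G + f))
(z(-42) + R(24, t(-5, -3)))*(M(62) - 2514) = ((-42)² + 24*(24 - 3*(1 + (-5)²)))*(-11 - 2514) = (1764 + 24*(24 - 3*(1 + 25)))*(-2525) = (1764 + 24*(24 - 3*26))*(-2525) = (1764 + 24*(24 - 78))*(-2525) = (1764 + 24*(-54))*(-2525) = (1764 - 1296)*(-2525) = 468*(-2525) = -1181700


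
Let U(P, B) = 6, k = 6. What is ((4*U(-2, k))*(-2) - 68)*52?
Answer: -6032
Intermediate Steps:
((4*U(-2, k))*(-2) - 68)*52 = ((4*6)*(-2) - 68)*52 = (24*(-2) - 68)*52 = (-48 - 68)*52 = -116*52 = -6032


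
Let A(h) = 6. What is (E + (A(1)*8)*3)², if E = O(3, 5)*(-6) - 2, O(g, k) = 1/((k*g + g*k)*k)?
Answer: 12595401/625 ≈ 20153.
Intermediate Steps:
O(g, k) = 1/(2*g*k²) (O(g, k) = 1/((g*k + g*k)*k) = 1/((2*g*k)*k) = 1/(2*g*k²))
E = -51/25 (E = ((½)/(3*5²))*(-6) - 2 = ((½)*(⅓)*(1/25))*(-6) - 2 = (1/150)*(-6) - 2 = -1/25 - 2 = -51/25 ≈ -2.0400)
(E + (A(1)*8)*3)² = (-51/25 + (6*8)*3)² = (-51/25 + 48*3)² = (-51/25 + 144)² = (3549/25)² = 12595401/625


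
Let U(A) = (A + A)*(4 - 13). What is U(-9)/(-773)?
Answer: -162/773 ≈ -0.20957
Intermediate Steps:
U(A) = -18*A (U(A) = (2*A)*(-9) = -18*A)
U(-9)/(-773) = -18*(-9)/(-773) = 162*(-1/773) = -162/773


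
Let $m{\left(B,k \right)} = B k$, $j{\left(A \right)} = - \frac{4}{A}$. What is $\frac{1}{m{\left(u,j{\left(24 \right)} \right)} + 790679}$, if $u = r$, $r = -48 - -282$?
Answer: $\frac{1}{790640} \approx 1.2648 \cdot 10^{-6}$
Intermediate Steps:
$r = 234$ ($r = -48 + 282 = 234$)
$u = 234$
$\frac{1}{m{\left(u,j{\left(24 \right)} \right)} + 790679} = \frac{1}{234 \left(- \frac{4}{24}\right) + 790679} = \frac{1}{234 \left(\left(-4\right) \frac{1}{24}\right) + 790679} = \frac{1}{234 \left(- \frac{1}{6}\right) + 790679} = \frac{1}{-39 + 790679} = \frac{1}{790640}$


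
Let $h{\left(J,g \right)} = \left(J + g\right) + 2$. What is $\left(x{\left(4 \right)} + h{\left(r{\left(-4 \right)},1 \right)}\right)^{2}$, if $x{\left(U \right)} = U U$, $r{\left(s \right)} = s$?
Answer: $225$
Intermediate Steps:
$x{\left(U \right)} = U^{2}$
$h{\left(J,g \right)} = 2 + J + g$
$\left(x{\left(4 \right)} + h{\left(r{\left(-4 \right)},1 \right)}\right)^{2} = \left(4^{2} + \left(2 - 4 + 1\right)\right)^{2} = \left(16 - 1\right)^{2} = 15^{2} = 225$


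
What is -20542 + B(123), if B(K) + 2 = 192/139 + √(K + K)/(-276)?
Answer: -2855424/139 - √246/276 ≈ -20543.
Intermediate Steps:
B(K) = -86/139 - √2*√K/276 (B(K) = -2 + (192/139 + √(K + K)/(-276)) = -2 + (192*(1/139) + √(2*K)*(-1/276)) = -2 + (192/139 + (√2*√K)*(-1/276)) = -2 + (192/139 - √2*√K/276) = -86/139 - √2*√K/276)
-20542 + B(123) = -20542 + (-86/139 - √2*√123/276) = -20542 + (-86/139 - √246/276) = -2855424/139 - √246/276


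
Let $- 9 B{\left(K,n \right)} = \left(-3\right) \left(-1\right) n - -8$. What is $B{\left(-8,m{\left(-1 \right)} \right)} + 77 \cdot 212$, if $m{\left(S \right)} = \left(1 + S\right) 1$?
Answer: $\frac{146908}{9} \approx 16323.0$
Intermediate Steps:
$m{\left(S \right)} = 1 + S$
$B{\left(K,n \right)} = - \frac{8}{9} - \frac{n}{3}$ ($B{\left(K,n \right)} = - \frac{\left(-3\right) \left(-1\right) n - -8}{9} = - \frac{3 n + 8}{9} = - \frac{8 + 3 n}{9} = - \frac{8}{9} - \frac{n}{3}$)
$B{\left(-8,m{\left(-1 \right)} \right)} + 77 \cdot 212 = \left(- \frac{8}{9} - \frac{1 - 1}{3}\right) + 77 \cdot 212 = \left(- \frac{8}{9} - 0\right) + 16324 = \left(- \frac{8}{9} + 0\right) + 16324 = - \frac{8}{9} + 16324 = \frac{146908}{9}$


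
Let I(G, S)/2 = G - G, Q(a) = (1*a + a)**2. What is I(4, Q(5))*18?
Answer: 0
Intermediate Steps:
Q(a) = 4*a**2 (Q(a) = (a + a)**2 = (2*a)**2 = 4*a**2)
I(G, S) = 0 (I(G, S) = 2*(G - G) = 2*0 = 0)
I(4, Q(5))*18 = 0*18 = 0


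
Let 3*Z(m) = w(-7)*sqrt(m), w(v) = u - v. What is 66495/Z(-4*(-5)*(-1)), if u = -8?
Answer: 39897*I*sqrt(5)/2 ≈ 44606.0*I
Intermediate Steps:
w(v) = -8 - v
Z(m) = -sqrt(m)/3 (Z(m) = ((-8 - 1*(-7))*sqrt(m))/3 = ((-8 + 7)*sqrt(m))/3 = (-sqrt(m))/3 = -sqrt(m)/3)
66495/Z(-4*(-5)*(-1)) = 66495/((-sqrt(-20)/3)) = 66495/((-2*I*sqrt(5)/3)) = 66495*(3*I*sqrt(5)/10) = 39897*I*sqrt(5)/2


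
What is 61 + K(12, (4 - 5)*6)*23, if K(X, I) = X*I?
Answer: -1595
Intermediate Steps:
K(X, I) = I*X
61 + K(12, (4 - 5)*6)*23 = 61 + (((4 - 5)*6)*12)*23 = 61 + (-1*6*12)*23 = 61 - 6*12*23 = 61 - 72*23 = 61 - 1656 = -1595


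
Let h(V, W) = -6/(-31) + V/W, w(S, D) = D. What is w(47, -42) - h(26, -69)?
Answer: -89446/2139 ≈ -41.817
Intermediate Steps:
h(V, W) = 6/31 + V/W (h(V, W) = -6*(-1/31) + V/W = 6/31 + V/W)
w(47, -42) - h(26, -69) = -42 - (6/31 + 26/(-69)) = -42 - (6/31 + 26*(-1/69)) = -42 - (6/31 - 26/69) = -42 - 1*(-392/2139) = -42 + 392/2139 = -89446/2139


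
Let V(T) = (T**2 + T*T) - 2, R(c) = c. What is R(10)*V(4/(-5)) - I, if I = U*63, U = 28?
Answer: -8856/5 ≈ -1771.2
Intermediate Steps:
V(T) = -2 + 2*T**2 (V(T) = (T**2 + T**2) - 2 = 2*T**2 - 2 = -2 + 2*T**2)
I = 1764 (I = 28*63 = 1764)
R(10)*V(4/(-5)) - I = 10*(-2 + 2*(4/(-5))**2) - 1*1764 = 10*(-2 + 2*(4*(-1/5))**2) - 1764 = 10*(-2 + 2*(-4/5)**2) - 1764 = 10*(-2 + 2*(16/25)) - 1764 = 10*(-2 + 32/25) - 1764 = 10*(-18/25) - 1764 = -36/5 - 1764 = -8856/5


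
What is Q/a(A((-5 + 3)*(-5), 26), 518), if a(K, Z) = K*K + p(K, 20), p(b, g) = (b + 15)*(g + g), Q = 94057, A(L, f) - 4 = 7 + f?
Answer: 94057/3449 ≈ 27.271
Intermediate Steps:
A(L, f) = 11 + f (A(L, f) = 4 + (7 + f) = 11 + f)
p(b, g) = 2*g*(15 + b) (p(b, g) = (15 + b)*(2*g) = 2*g*(15 + b))
a(K, Z) = 600 + K² + 40*K (a(K, Z) = K*K + 2*20*(15 + K) = K² + (600 + 40*K) = 600 + K² + 40*K)
Q/a(A((-5 + 3)*(-5), 26), 518) = 94057/(600 + (11 + 26)² + 40*(11 + 26)) = 94057/(600 + 37² + 40*37) = 94057/(600 + 1369 + 1480) = 94057/3449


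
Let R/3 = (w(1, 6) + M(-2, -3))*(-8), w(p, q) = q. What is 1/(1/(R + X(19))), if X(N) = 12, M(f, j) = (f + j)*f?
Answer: -372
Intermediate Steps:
M(f, j) = f*(f + j)
R = -384 (R = 3*((6 - 2*(-2 - 3))*(-8)) = 3*((6 - 2*(-5))*(-8)) = 3*((6 + 10)*(-8)) = 3*(16*(-8)) = 3*(-128) = -384)
1/(1/(R + X(19))) = 1/(1/(-384 + 12)) = 1/(1/(-372)) = 1/(-1/372) = -372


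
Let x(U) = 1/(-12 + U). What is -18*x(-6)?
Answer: 1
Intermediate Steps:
-18*x(-6) = -18/(-12 - 6) = -18/(-18) = -18*(-1/18) = 1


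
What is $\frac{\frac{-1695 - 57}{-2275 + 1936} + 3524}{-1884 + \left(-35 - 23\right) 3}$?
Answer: $- \frac{66466}{38759} \approx -1.7149$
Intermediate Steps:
$\frac{\frac{-1695 - 57}{-2275 + 1936} + 3524}{-1884 + \left(-35 - 23\right) 3} = \frac{- \frac{1752}{-339} + 3524}{-1884 - 174} = \frac{\left(-1752\right) \left(- \frac{1}{339}\right) + 3524}{-1884 - 174} = \frac{\frac{584}{113} + 3524}{-2058} = \frac{398796}{113} \left(- \frac{1}{2058}\right) = - \frac{66466}{38759}$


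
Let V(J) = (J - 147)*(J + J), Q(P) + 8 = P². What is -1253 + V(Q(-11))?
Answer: -8937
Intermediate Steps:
Q(P) = -8 + P²
V(J) = 2*J*(-147 + J) (V(J) = (-147 + J)*(2*J) = 2*J*(-147 + J))
-1253 + V(Q(-11)) = -1253 + 2*(-8 + (-11)²)*(-147 + (-8 + (-11)²)) = -1253 + 2*(-8 + 121)*(-147 + (-8 + 121)) = -1253 + 2*113*(-147 + 113) = -1253 + 2*113*(-34) = -1253 - 7684 = -8937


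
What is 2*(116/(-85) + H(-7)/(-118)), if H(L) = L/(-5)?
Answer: -13807/5015 ≈ -2.7531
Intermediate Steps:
H(L) = -L/5 (H(L) = L*(-⅕) = -L/5)
2*(116/(-85) + H(-7)/(-118)) = 2*(116/(-85) - ⅕*(-7)/(-118)) = 2*(116*(-1/85) + (7/5)*(-1/118)) = 2*(-116/85 - 7/590) = 2*(-13807/10030) = -13807/5015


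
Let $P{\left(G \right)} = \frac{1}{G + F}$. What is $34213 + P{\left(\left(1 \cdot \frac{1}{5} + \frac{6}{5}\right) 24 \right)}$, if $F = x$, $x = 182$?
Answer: $\frac{36881619}{1078} \approx 34213.0$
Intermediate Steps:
$F = 182$
$P{\left(G \right)} = \frac{1}{182 + G}$ ($P{\left(G \right)} = \frac{1}{G + 182} = \frac{1}{182 + G}$)
$34213 + P{\left(\left(1 \cdot \frac{1}{5} + \frac{6}{5}\right) 24 \right)} = 34213 + \frac{1}{182 + \left(1 \cdot \frac{1}{5} + \frac{6}{5}\right) 24} = 34213 + \frac{1}{182 + \left(1 \cdot \frac{1}{5} + 6 \cdot \frac{1}{5}\right) 24} = 34213 + \frac{1}{182 + \left(\frac{1}{5} + \frac{6}{5}\right) 24} = 34213 + \frac{1}{182 + \frac{7}{5} \cdot 24} = 34213 + \frac{1}{182 + \frac{168}{5}} = 34213 + \frac{1}{\frac{1078}{5}} = 34213 + \frac{5}{1078} = \frac{36881619}{1078}$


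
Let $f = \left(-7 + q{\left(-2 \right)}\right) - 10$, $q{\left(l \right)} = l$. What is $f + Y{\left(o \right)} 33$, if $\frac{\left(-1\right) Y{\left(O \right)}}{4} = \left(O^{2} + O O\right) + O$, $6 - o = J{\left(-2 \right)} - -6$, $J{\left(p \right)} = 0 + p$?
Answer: $-1339$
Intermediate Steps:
$J{\left(p \right)} = p$
$o = 2$ ($o = 6 - \left(-2 - -6\right) = 6 - \left(-2 + 6\right) = 6 - 4 = 2$)
$f = -19$ ($f = \left(-7 - 2\right) - 10 = -9 - 10 = -19$)
$Y{\left(O \right)} = - 8 O^{2} - 4 O$ ($Y{\left(O \right)} = - 4 \left(\left(O^{2} + O O\right) + O\right) = - 4 \left(\left(O^{2} + O^{2}\right) + O\right) = - 4 \left(2 O^{2} + O\right) = - 4 \left(O + 2 O^{2}\right) = - 8 O^{2} - 4 O$)
$f + Y{\left(o \right)} 33 = -19 + \left(-4\right) 2 \left(1 + 2 \cdot 2\right) 33 = -19 + \left(-4\right) 2 \left(1 + 4\right) 33 = -19 + \left(-4\right) 2 \cdot 5 \cdot 33 = -19 - 1320 = -1339$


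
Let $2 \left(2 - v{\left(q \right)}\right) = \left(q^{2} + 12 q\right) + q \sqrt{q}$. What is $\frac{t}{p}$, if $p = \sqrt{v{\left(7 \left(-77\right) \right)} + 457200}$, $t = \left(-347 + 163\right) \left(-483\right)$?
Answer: $\frac{88872 \sqrt{2}}{\sqrt{630351 + 3773 i \sqrt{11}}} \approx 158.28 - 1.5709 i$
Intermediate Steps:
$t = 88872$ ($t = \left(-184\right) \left(-483\right) = 88872$)
$v{\left(q \right)} = 2 - 6 q - \frac{q^{2}}{2} - \frac{q^{\frac{3}{2}}}{2}$ ($v{\left(q \right)} = 2 - \frac{\left(q^{2} + 12 q\right) + q \sqrt{q}}{2} = 2 - \frac{\left(q^{2} + 12 q\right) + q^{\frac{3}{2}}}{2} = 2 - \frac{q^{2} + q^{\frac{3}{2}} + 12 q}{2} = 2 - \left(\frac{q^{2}}{2} + \frac{q^{\frac{3}{2}}}{2} + 6 q\right) = 2 - 6 q - \frac{q^{2}}{2} - \frac{q^{\frac{3}{2}}}{2}$)
$p = \sqrt{\frac{630351}{2} + \frac{3773 i \sqrt{11}}{2}}$ ($p = \sqrt{\left(2 - 6 \cdot 7 \left(-77\right) - \frac{\left(7 \left(-77\right)\right)^{2}}{2} - \frac{\left(7 \left(-77\right)\right)^{\frac{3}{2}}}{2}\right) + 457200} = \sqrt{\left(2 - -3234 - \frac{\left(-539\right)^{2}}{2} - \frac{\left(-539\right)^{\frac{3}{2}}}{2}\right) + 457200} = \sqrt{\left(2 + 3234 - \frac{290521}{2} - \frac{\left(-3773\right) i \sqrt{11}}{2}\right) + 457200} = \sqrt{\left(2 + 3234 - \frac{290521}{2} + \frac{3773 i \sqrt{11}}{2}\right) + 457200} = \sqrt{\left(- \frac{284049}{2} + \frac{3773 i \sqrt{11}}{2}\right) + 457200} = \sqrt{\frac{630351}{2} + \frac{3773 i \sqrt{11}}{2}} \approx 561.43 + 5.572 i$)
$\frac{t}{p} = \frac{88872}{\frac{1}{2} \sqrt{1260702 + 7546 i \sqrt{11}}} = 88872 \frac{2}{\sqrt{1260702 + 7546 i \sqrt{11}}} = \frac{177744}{\sqrt{1260702 + 7546 i \sqrt{11}}}$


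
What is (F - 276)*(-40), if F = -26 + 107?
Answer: 7800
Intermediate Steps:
F = 81
(F - 276)*(-40) = (81 - 276)*(-40) = -195*(-40) = 7800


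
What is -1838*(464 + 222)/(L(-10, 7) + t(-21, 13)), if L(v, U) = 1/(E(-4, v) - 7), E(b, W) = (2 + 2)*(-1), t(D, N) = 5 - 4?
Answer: -6934774/5 ≈ -1.3870e+6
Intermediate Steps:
t(D, N) = 1
E(b, W) = -4 (E(b, W) = 4*(-1) = -4)
L(v, U) = -1/11 (L(v, U) = 1/(-4 - 7) = 1/(-11) = -1/11)
-1838*(464 + 222)/(L(-10, 7) + t(-21, 13)) = -1838*(464 + 222)/(-1/11 + 1) = -1260868/10/11 = -1260868*11/10 = -1838*3773/5 = -6934774/5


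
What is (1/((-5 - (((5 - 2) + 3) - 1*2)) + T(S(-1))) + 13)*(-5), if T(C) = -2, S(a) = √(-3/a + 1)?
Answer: -710/11 ≈ -64.545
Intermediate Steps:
S(a) = √(1 - 3/a)
(1/((-5 - (((5 - 2) + 3) - 1*2)) + T(S(-1))) + 13)*(-5) = (1/((-5 - (((5 - 2) + 3) - 1*2)) - 2) + 13)*(-5) = (1/((-5 - ((3 + 3) - 2)) - 2) + 13)*(-5) = (1/((-5 - (6 - 2)) - 2) + 13)*(-5) = (1/((-5 - 1*4) - 2) + 13)*(-5) = (1/((-5 - 4) - 2) + 13)*(-5) = (1/(-9 - 2) + 13)*(-5) = (1/(-11) + 13)*(-5) = (-1/11 + 13)*(-5) = (142/11)*(-5) = -710/11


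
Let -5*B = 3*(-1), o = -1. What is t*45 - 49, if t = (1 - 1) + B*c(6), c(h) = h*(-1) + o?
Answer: -238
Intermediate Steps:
c(h) = -1 - h (c(h) = h*(-1) - 1 = -h - 1 = -1 - h)
B = ⅗ (B = -3*(-1)/5 = -⅕*(-3) = ⅗ ≈ 0.60000)
t = -21/5 (t = (1 - 1) + 3*(-1 - 1*6)/5 = 0 + 3*(-1 - 6)/5 = 0 + (⅗)*(-7) = 0 - 21/5 = -21/5 ≈ -4.2000)
t*45 - 49 = -21/5*45 - 49 = -189 - 49 = -238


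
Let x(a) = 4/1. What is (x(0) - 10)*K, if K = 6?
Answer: -36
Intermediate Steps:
x(a) = 4 (x(a) = 4*1 = 4)
(x(0) - 10)*K = (4 - 10)*6 = -6*6 = -36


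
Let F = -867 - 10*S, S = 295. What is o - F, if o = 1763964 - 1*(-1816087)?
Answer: 3583868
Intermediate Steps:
o = 3580051 (o = 1763964 + 1816087 = 3580051)
F = -3817 (F = -867 - 10*295 = -867 - 2950 = -3817)
o - F = 3580051 - 1*(-3817) = 3580051 + 3817 = 3583868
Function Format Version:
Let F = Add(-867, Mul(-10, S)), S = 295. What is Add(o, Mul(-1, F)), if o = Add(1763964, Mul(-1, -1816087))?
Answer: 3583868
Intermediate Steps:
o = 3580051 (o = Add(1763964, 1816087) = 3580051)
F = -3817 (F = Add(-867, Mul(-10, 295)) = Add(-867, -2950) = -3817)
Add(o, Mul(-1, F)) = Add(3580051, Mul(-1, -3817)) = Add(3580051, 3817) = 3583868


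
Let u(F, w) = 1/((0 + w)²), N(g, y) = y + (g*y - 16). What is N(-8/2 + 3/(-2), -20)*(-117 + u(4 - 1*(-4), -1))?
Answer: -8584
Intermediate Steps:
N(g, y) = -16 + y + g*y (N(g, y) = y + (-16 + g*y) = -16 + y + g*y)
u(F, w) = w⁻² (u(F, w) = 1/(w²) = w⁻²)
N(-8/2 + 3/(-2), -20)*(-117 + u(4 - 1*(-4), -1)) = (-16 - 20 + (-8/2 + 3/(-2))*(-20))*(-117 + (-1)⁻²) = (-16 - 20 + (-8*½ + 3*(-½))*(-20))*(-117 + 1) = (-16 - 20 + (-4 - 3/2)*(-20))*(-116) = (-16 - 20 - 11/2*(-20))*(-116) = (-16 - 20 + 110)*(-116) = 74*(-116) = -8584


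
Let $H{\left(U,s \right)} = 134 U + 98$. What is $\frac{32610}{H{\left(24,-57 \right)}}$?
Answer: $\frac{16305}{1657} \approx 9.8401$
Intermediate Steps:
$H{\left(U,s \right)} = 98 + 134 U$
$\frac{32610}{H{\left(24,-57 \right)}} = \frac{32610}{98 + 134 \cdot 24} = \frac{32610}{98 + 3216} = \frac{32610}{3314} = 32610 \cdot \frac{1}{3314} = \frac{16305}{1657}$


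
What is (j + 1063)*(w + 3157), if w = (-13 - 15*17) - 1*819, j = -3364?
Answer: -4763070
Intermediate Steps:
w = -1087 (w = (-13 - 255) - 819 = -268 - 819 = -1087)
(j + 1063)*(w + 3157) = (-3364 + 1063)*(-1087 + 3157) = -2301*2070 = -4763070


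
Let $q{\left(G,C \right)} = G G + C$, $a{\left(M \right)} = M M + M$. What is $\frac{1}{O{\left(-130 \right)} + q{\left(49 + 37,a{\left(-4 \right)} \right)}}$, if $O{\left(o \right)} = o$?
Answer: $\frac{1}{7278} \approx 0.0001374$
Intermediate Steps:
$a{\left(M \right)} = M + M^{2}$ ($a{\left(M \right)} = M^{2} + M = M + M^{2}$)
$q{\left(G,C \right)} = C + G^{2}$ ($q{\left(G,C \right)} = G^{2} + C = C + G^{2}$)
$\frac{1}{O{\left(-130 \right)} + q{\left(49 + 37,a{\left(-4 \right)} \right)}} = \frac{1}{-130 - \left(- \left(49 + 37\right)^{2} + 4 \left(1 - 4\right)\right)} = \frac{1}{-130 - \left(-12 - 86^{2}\right)} = \frac{1}{-130 + \left(12 + 7396\right)} = \frac{1}{-130 + 7408} = \frac{1}{7278}$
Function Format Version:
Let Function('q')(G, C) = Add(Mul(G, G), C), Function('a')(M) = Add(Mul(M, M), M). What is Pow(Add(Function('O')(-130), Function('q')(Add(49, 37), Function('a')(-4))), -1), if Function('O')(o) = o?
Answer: Rational(1, 7278) ≈ 0.00013740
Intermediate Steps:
Function('a')(M) = Add(M, Pow(M, 2)) (Function('a')(M) = Add(Pow(M, 2), M) = Add(M, Pow(M, 2)))
Function('q')(G, C) = Add(C, Pow(G, 2)) (Function('q')(G, C) = Add(Pow(G, 2), C) = Add(C, Pow(G, 2)))
Pow(Add(Function('O')(-130), Function('q')(Add(49, 37), Function('a')(-4))), -1) = Pow(Add(-130, Add(Mul(-4, Add(1, -4)), Pow(Add(49, 37), 2))), -1) = Pow(Add(-130, Add(Mul(-4, -3), Pow(86, 2))), -1) = Pow(Add(-130, Add(12, 7396)), -1) = Pow(Add(-130, 7408), -1) = Pow(7278, -1) = Rational(1, 7278)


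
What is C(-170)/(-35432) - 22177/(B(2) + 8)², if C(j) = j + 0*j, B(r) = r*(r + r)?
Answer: -98216493/1133824 ≈ -86.624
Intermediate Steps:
B(r) = 2*r² (B(r) = r*(2*r) = 2*r²)
C(j) = j (C(j) = j + 0 = j)
C(-170)/(-35432) - 22177/(B(2) + 8)² = -170/(-35432) - 22177/(2*2² + 8)² = -170*(-1/35432) - 22177/(2*4 + 8)² = 85/17716 - 22177/(8 + 8)² = 85/17716 - 22177/(16²) = 85/17716 - 22177/256 = -98216493/1133824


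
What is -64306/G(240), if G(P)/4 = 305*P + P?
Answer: -32153/146880 ≈ -0.21891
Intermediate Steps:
G(P) = 1224*P (G(P) = 4*(305*P + P) = 4*(306*P) = 1224*P)
-64306/G(240) = -64306/(1224*240) = -64306/293760 = -64306*1/293760 = -32153/146880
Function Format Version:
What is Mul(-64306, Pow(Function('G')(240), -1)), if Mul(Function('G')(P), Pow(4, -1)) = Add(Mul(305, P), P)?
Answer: Rational(-32153, 146880) ≈ -0.21891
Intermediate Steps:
Function('G')(P) = Mul(1224, P) (Function('G')(P) = Mul(4, Add(Mul(305, P), P)) = Mul(4, Mul(306, P)) = Mul(1224, P))
Mul(-64306, Pow(Function('G')(240), -1)) = Mul(-64306, Pow(Mul(1224, 240), -1)) = Mul(-64306, Pow(293760, -1)) = Mul(-64306, Rational(1, 293760)) = Rational(-32153, 146880)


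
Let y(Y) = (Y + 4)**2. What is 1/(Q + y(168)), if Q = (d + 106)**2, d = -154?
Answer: 1/31888 ≈ 3.1360e-5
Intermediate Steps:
y(Y) = (4 + Y)**2
Q = 2304 (Q = (-154 + 106)**2 = (-48)**2 = 2304)
1/(Q + y(168)) = 1/(2304 + (4 + 168)**2) = 1/(2304 + 172**2) = 1/(2304 + 29584) = 1/31888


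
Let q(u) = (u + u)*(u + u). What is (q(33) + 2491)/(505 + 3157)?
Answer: 6847/3662 ≈ 1.8697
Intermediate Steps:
q(u) = 4*u² (q(u) = (2*u)*(2*u) = 4*u²)
(q(33) + 2491)/(505 + 3157) = (4*33² + 2491)/(505 + 3157) = (4*1089 + 2491)/3662 = (4356 + 2491)*(1/3662) = 6847*(1/3662) = 6847/3662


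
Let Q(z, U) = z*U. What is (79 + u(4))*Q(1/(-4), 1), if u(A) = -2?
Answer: -77/4 ≈ -19.250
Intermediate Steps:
Q(z, U) = U*z
(79 + u(4))*Q(1/(-4), 1) = (79 - 2)*(1/(-4)) = 77*(1*(-¼)) = 77*(-¼) = -77/4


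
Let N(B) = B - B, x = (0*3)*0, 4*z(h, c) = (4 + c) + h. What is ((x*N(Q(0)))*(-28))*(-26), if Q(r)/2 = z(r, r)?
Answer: 0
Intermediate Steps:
z(h, c) = 1 + c/4 + h/4 (z(h, c) = ((4 + c) + h)/4 = (4 + c + h)/4 = 1 + c/4 + h/4)
Q(r) = 2 + r (Q(r) = 2*(1 + r/4 + r/4) = 2*(1 + r/2) = 2 + r)
x = 0 (x = 0*0 = 0)
N(B) = 0
((x*N(Q(0)))*(-28))*(-26) = ((0*0)*(-28))*(-26) = (0*(-28))*(-26) = 0*(-26) = 0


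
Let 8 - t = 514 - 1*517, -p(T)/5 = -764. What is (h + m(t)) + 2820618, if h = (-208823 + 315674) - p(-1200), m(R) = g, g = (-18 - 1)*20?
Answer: 2923269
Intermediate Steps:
g = -380 (g = -19*20 = -380)
p(T) = 3820 (p(T) = -5*(-764) = 3820)
t = 11 (t = 8 - (514 - 1*517) = 8 - (514 - 517) = 8 - 1*(-3) = 8 + 3 = 11)
m(R) = -380
h = 103031 (h = (-208823 + 315674) - 1*3820 = 106851 - 3820 = 103031)
(h + m(t)) + 2820618 = (103031 - 380) + 2820618 = 102651 + 2820618 = 2923269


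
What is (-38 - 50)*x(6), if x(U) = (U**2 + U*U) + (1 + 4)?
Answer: -6776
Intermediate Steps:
x(U) = 5 + 2*U**2 (x(U) = (U**2 + U**2) + 5 = 2*U**2 + 5 = 5 + 2*U**2)
(-38 - 50)*x(6) = (-38 - 50)*(5 + 2*6**2) = -88*(5 + 2*36) = -88*(5 + 72) = -88*77 = -6776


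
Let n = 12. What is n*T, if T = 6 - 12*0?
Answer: 72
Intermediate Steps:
T = 6 (T = 6 + 0 = 6)
n*T = 12*6 = 72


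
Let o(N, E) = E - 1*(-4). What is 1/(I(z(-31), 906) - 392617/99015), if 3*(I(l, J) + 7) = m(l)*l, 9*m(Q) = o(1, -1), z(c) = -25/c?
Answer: -9208395/100147021 ≈ -0.091949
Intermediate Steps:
o(N, E) = 4 + E (o(N, E) = E + 4 = 4 + E)
m(Q) = ⅓ (m(Q) = (4 - 1)/9 = (⅑)*3 = ⅓)
I(l, J) = -7 + l/9 (I(l, J) = -7 + (l/3)/3 = -7 + l/9)
1/(I(z(-31), 906) - 392617/99015) = 1/((-7 + (-25/(-31))/9) - 392617/99015) = 1/((-7 + (-25*(-1/31))/9) - 392617*1/99015) = 1/((-7 + (⅑)*(25/31)) - 392617/99015) = 1/((-7 + 25/279) - 392617/99015) = 1/(-1928/279 - 392617/99015) = 1/(-100147021/9208395) = -9208395/100147021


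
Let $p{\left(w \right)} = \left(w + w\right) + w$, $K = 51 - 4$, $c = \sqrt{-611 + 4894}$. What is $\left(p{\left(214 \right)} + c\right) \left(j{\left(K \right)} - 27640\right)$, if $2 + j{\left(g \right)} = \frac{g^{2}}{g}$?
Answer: $-17715990 - 27595 \sqrt{4283} \approx -1.9522 \cdot 10^{7}$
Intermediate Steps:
$c = \sqrt{4283} \approx 65.445$
$K = 47$ ($K = 51 - 4 = 47$)
$p{\left(w \right)} = 3 w$ ($p{\left(w \right)} = 2 w + w = 3 w$)
$j{\left(g \right)} = -2 + g$ ($j{\left(g \right)} = -2 + \frac{g^{2}}{g} = -2 + g$)
$\left(p{\left(214 \right)} + c\right) \left(j{\left(K \right)} - 27640\right) = \left(3 \cdot 214 + \sqrt{4283}\right) \left(\left(-2 + 47\right) - 27640\right) = \left(642 + \sqrt{4283}\right) \left(45 - 27640\right) = \left(642 + \sqrt{4283}\right) \left(-27595\right) = -17715990 - 27595 \sqrt{4283}$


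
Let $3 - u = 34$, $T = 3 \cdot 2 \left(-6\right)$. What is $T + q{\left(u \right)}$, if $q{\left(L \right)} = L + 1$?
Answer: $-66$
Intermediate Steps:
$T = -36$ ($T = 6 \left(-6\right) = -36$)
$u = -31$ ($u = 3 - 34 = -31$)
$q{\left(L \right)} = 1 + L$
$T + q{\left(u \right)} = -36 + \left(1 - 31\right) = -36 - 30 = -66$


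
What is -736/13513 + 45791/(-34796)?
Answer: -644383639/470198348 ≈ -1.3705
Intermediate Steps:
-736/13513 + 45791/(-34796) = -736*1/13513 + 45791*(-1/34796) = -736/13513 - 45791/34796 = -644383639/470198348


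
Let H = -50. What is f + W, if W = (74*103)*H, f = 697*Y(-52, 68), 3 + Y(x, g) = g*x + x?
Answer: -2884027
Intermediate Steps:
Y(x, g) = -3 + x + g*x (Y(x, g) = -3 + (g*x + x) = -3 + (x + g*x) = -3 + x + g*x)
f = -2502927 (f = 697*(-3 - 52 + 68*(-52)) = 697*(-3 - 52 - 3536) = 697*(-3591) = -2502927)
W = -381100 (W = (74*103)*(-50) = 7622*(-50) = -381100)
f + W = -2502927 - 381100 = -2884027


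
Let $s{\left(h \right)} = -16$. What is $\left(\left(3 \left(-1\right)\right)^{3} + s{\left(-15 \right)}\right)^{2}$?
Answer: $1849$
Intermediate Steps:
$\left(\left(3 \left(-1\right)\right)^{3} + s{\left(-15 \right)}\right)^{2} = \left(\left(3 \left(-1\right)\right)^{3} - 16\right)^{2} = \left(\left(-3\right)^{3} - 16\right)^{2} = \left(-27 - 16\right)^{2} = \left(-43\right)^{2} = 1849$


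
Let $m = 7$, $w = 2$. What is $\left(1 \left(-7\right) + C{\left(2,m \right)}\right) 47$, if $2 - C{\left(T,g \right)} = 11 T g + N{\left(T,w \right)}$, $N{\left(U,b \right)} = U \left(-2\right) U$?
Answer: $-7097$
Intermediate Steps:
$N{\left(U,b \right)} = - 2 U^{2}$ ($N{\left(U,b \right)} = - 2 U U = - 2 U^{2}$)
$C{\left(T,g \right)} = 2 + 2 T^{2} - 11 T g$ ($C{\left(T,g \right)} = 2 - \left(11 T g - 2 T^{2}\right) = 2 - \left(- 2 T^{2} + 11 T g\right) = 2 + \left(2 T^{2} - 11 T g\right) = 2 + 2 T^{2} - 11 T g$)
$\left(1 \left(-7\right) + C{\left(2,m \right)}\right) 47 = \left(1 \left(-7\right) + \left(2 + 2 \cdot 2^{2} - 22 \cdot 7\right)\right) 47 = \left(-7 + \left(2 + 2 \cdot 4 - 154\right)\right) 47 = \left(-7 + \left(2 + 8 - 154\right)\right) 47 = \left(-7 - 144\right) 47 = \left(-151\right) 47 = -7097$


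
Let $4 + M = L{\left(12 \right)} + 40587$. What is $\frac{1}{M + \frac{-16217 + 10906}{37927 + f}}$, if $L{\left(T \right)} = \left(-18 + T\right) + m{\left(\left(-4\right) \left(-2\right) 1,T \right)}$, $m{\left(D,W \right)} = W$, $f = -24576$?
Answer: $\frac{13351}{541898428} \approx 2.4637 \cdot 10^{-5}$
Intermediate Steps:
$L{\left(T \right)} = -18 + 2 T$ ($L{\left(T \right)} = \left(-18 + T\right) + T = -18 + 2 T$)
$M = 40589$ ($M = -4 + \left(\left(-18 + 2 \cdot 12\right) + 40587\right) = -4 + \left(\left(-18 + 24\right) + 40587\right) = -4 + \left(6 + 40587\right) = -4 + 40593 = 40589$)
$\frac{1}{M + \frac{-16217 + 10906}{37927 + f}} = \frac{1}{40589 + \frac{-16217 + 10906}{37927 - 24576}} = \frac{1}{40589 - \frac{5311}{13351}} = \frac{1}{\frac{541898428}{13351}} = \frac{13351}{541898428}$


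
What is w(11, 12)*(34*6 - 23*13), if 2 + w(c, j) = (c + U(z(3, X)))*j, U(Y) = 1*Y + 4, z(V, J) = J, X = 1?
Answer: -18050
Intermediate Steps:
U(Y) = 4 + Y (U(Y) = Y + 4 = 4 + Y)
w(c, j) = -2 + j*(5 + c) (w(c, j) = -2 + (c + (4 + 1))*j = -2 + (c + 5)*j = -2 + (5 + c)*j = -2 + j*(5 + c))
w(11, 12)*(34*6 - 23*13) = (-2 + 5*12 + 11*12)*(34*6 - 23*13) = (-2 + 60 + 132)*(204 - 299) = 190*(-95) = -18050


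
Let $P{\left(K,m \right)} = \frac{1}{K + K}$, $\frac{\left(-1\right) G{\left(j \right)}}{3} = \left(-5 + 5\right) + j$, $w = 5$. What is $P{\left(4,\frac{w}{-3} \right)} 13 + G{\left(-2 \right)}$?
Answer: $\frac{61}{8} \approx 7.625$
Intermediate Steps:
$G{\left(j \right)} = - 3 j$ ($G{\left(j \right)} = - 3 \left(\left(-5 + 5\right) + j\right) = - 3 \left(0 + j\right) = - 3 j$)
$P{\left(K,m \right)} = \frac{1}{2 K}$
$P{\left(4,\frac{w}{-3} \right)} 13 + G{\left(-2 \right)} = \frac{1}{2 \cdot 4} \cdot 13 - -6 = \frac{1}{2} \cdot \frac{1}{4} \cdot 13 + 6 = \frac{1}{8} \cdot 13 + 6 = \frac{13}{8} + 6 = \frac{61}{8}$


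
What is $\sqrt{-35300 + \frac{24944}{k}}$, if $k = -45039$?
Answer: $\frac{2 i \sqrt{17901895036029}}{45039} \approx 187.88 i$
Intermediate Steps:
$\sqrt{-35300 + \frac{24944}{k}} = \sqrt{-35300 + \frac{24944}{-45039}} = \sqrt{-35300 + 24944 \left(- \frac{1}{45039}\right)} = \sqrt{-35300 - \frac{24944}{45039}} = \sqrt{- \frac{1589901644}{45039}} = \frac{2 i \sqrt{17901895036029}}{45039}$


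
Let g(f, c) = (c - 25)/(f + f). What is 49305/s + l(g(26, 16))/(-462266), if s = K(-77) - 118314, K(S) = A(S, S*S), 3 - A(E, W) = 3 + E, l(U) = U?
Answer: -1273022817/3052804664 ≈ -0.41700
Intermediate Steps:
g(f, c) = (-25 + c)/(2*f) (g(f, c) = (-25 + c)/((2*f)) = (-25 + c)*(1/(2*f)) = (-25 + c)/(2*f))
A(E, W) = -E (A(E, W) = 3 - (3 + E) = 3 + (-3 - E) = -E)
K(S) = -S
s = -118237 (s = -1*(-77) - 118314 = 77 - 118314 = -118237)
49305/s + l(g(26, 16))/(-462266) = 49305/(-118237) + ((½)*(-25 + 16)/26)/(-462266) = 49305*(-1/118237) + ((½)*(1/26)*(-9))*(-1/462266) = -2595/6223 - 9/52*(-1/462266) = -2595/6223 + 9/24037832 = -1273022817/3052804664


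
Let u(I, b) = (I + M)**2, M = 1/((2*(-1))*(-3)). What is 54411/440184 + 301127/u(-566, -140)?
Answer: 1799662963841/1691190596200 ≈ 1.0641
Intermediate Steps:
M = 1/6 (M = 1/(-2*(-3)) = 1/6 ≈ 0.16667)
u(I, b) = (1/6 + I)**2 (u(I, b) = (I + 1/6)**2 = (1/6 + I)**2)
54411/440184 + 301127/u(-566, -140) = 54411/440184 + 301127/(((1 + 6*(-566))**2/36)) = 54411*(1/440184) + 301127/(((1 - 3396)**2/36)) = 18137/146728 + 301127/(((1/36)*(-3395)**2)) = 18137/146728 + 301127/(((1/36)*11526025)) = 18137/146728 + 301127/(11526025/36) = 18137/146728 + 301127*(36/11526025) = 18137/146728 + 10840572/11526025 = 1799662963841/1691190596200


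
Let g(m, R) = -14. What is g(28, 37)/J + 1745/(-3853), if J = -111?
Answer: -139753/427683 ≈ -0.32677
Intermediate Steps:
g(28, 37)/J + 1745/(-3853) = -14/(-111) + 1745/(-3853) = -14*(-1/111) + 1745*(-1/3853) = 14/111 - 1745/3853 = -139753/427683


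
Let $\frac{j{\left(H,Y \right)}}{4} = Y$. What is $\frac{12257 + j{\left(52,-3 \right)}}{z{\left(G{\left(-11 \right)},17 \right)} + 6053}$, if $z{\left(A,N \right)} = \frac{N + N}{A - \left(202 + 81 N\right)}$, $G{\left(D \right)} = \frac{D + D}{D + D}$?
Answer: $\frac{1932261}{955160} \approx 2.023$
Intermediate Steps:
$j{\left(H,Y \right)} = 4 Y$
$G{\left(D \right)} = 1$ ($G{\left(D \right)} = \frac{2 D}{2 D} = 2 D \frac{1}{2 D} = 1$)
$z{\left(A,N \right)} = \frac{2 N}{-202 + A - 81 N}$ ($z{\left(A,N \right)} = \frac{2 N}{A - \left(202 + 81 N\right)} = \frac{2 N}{-202 + A - 81 N}$)
$\frac{12257 + j{\left(52,-3 \right)}}{z{\left(G{\left(-11 \right)},17 \right)} + 6053} = \frac{12257 + 4 \left(-3\right)}{2 \cdot 17 \frac{1}{-202 + 1 - 1377} + 6053} = \frac{12257 - 12}{2 \cdot 17 \frac{1}{-202 + 1 - 1377} + 6053} = \frac{12245}{2 \cdot 17 \frac{1}{-1578} + 6053} = \frac{12245}{2 \cdot 17 \left(- \frac{1}{1578}\right) + 6053} = \frac{12245}{- \frac{17}{789} + 6053} = \frac{12245}{\frac{4775800}{789}} = 12245 \cdot \frac{789}{4775800} = \frac{1932261}{955160}$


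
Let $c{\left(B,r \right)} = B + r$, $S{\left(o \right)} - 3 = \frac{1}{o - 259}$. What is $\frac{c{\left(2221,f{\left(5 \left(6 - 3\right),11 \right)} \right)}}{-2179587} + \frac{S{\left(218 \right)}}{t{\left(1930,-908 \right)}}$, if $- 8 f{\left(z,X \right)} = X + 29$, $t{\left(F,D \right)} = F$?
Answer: $\frac{45278767}{86235359655} \approx 0.00052506$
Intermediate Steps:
$S{\left(o \right)} = 3 + \frac{1}{-259 + o}$ ($S{\left(o \right)} = 3 + \frac{1}{o - 259} = 3 + \frac{1}{-259 + o}$)
$f{\left(z,X \right)} = - \frac{29}{8} - \frac{X}{8}$ ($f{\left(z,X \right)} = - \frac{X + 29}{8} = - \frac{29 + X}{8} = - \frac{29}{8} - \frac{X}{8}$)
$\frac{c{\left(2221,f{\left(5 \left(6 - 3\right),11 \right)} \right)}}{-2179587} + \frac{S{\left(218 \right)}}{t{\left(1930,-908 \right)}} = \frac{2221 - 5}{-2179587} + \frac{\frac{1}{-259 + 218} \left(-776 + 3 \cdot 218\right)}{1930} = \left(2221 - 5\right) \left(- \frac{1}{2179587}\right) + \frac{-776 + 654}{-41} \cdot \frac{1}{1930} = \left(2221 - 5\right) \left(- \frac{1}{2179587}\right) + \left(- \frac{1}{41}\right) \left(-122\right) \frac{1}{1930} = 2216 \left(- \frac{1}{2179587}\right) + \frac{122}{41} \cdot \frac{1}{1930} = - \frac{2216}{2179587} + \frac{61}{39565} = \frac{45278767}{86235359655}$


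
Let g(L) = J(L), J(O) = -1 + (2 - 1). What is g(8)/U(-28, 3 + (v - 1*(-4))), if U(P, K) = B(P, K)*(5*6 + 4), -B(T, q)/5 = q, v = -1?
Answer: 0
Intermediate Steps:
B(T, q) = -5*q
J(O) = 0 (J(O) = -1 + 1 = 0)
g(L) = 0
U(P, K) = -170*K (U(P, K) = (-5*K)*(5*6 + 4) = (-5*K)*(30 + 4) = -5*K*34 = -170*K)
g(8)/U(-28, 3 + (v - 1*(-4))) = 0/((-170*(3 + (-1 - 1*(-4))))) = 0/((-170*(3 + (-1 + 4)))) = 0/((-170*(3 + 3))) = 0/((-170*6)) = 0/(-1020) = 0*(-1/1020) = 0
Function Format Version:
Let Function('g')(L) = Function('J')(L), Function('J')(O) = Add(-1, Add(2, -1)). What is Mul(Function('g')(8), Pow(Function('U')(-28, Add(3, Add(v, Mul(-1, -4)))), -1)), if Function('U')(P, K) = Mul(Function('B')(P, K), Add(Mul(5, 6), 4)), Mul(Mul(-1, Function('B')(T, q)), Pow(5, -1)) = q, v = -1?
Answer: 0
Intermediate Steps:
Function('B')(T, q) = Mul(-5, q)
Function('J')(O) = 0 (Function('J')(O) = Add(-1, 1) = 0)
Function('g')(L) = 0
Function('U')(P, K) = Mul(-170, K) (Function('U')(P, K) = Mul(Mul(-5, K), Add(Mul(5, 6), 4)) = Mul(Mul(-5, K), Add(30, 4)) = Mul(Mul(-5, K), 34) = Mul(-170, K))
Mul(Function('g')(8), Pow(Function('U')(-28, Add(3, Add(v, Mul(-1, -4)))), -1)) = Mul(0, Pow(Mul(-170, Add(3, Add(-1, Mul(-1, -4)))), -1)) = Mul(0, Pow(Mul(-170, Add(3, Add(-1, 4))), -1)) = Mul(0, Pow(Mul(-170, Add(3, 3)), -1)) = Mul(0, Pow(Mul(-170, 6), -1)) = Mul(0, Pow(-1020, -1)) = Mul(0, Rational(-1, 1020)) = 0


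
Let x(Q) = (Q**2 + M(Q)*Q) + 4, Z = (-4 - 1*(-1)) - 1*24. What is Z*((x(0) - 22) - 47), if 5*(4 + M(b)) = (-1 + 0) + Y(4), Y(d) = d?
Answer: 1755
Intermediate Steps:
M(b) = -17/5 (M(b) = -4 + ((-1 + 0) + 4)/5 = -4 + (-1 + 4)/5 = -4 + (1/5)*3 = -4 + 3/5 = -17/5)
Z = -27 (Z = (-4 + 1) - 24 = -3 - 24 = -27)
x(Q) = 4 + Q**2 - 17*Q/5 (x(Q) = (Q**2 - 17*Q/5) + 4 = 4 + Q**2 - 17*Q/5)
Z*((x(0) - 22) - 47) = -27*(((4 + 0**2 - 17/5*0) - 22) - 47) = -27*(((4 + 0 + 0) - 22) - 47) = -27*((4 - 22) - 47) = -27*(-18 - 47) = -27*(-65) = 1755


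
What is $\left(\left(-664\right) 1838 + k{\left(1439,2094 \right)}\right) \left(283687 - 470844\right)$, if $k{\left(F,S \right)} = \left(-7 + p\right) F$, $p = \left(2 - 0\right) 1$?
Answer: $229758986439$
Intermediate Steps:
$p = 2$ ($p = \left(2 + 0\right) 1 = 2 \cdot 1 = 2$)
$k{\left(F,S \right)} = - 5 F$ ($k{\left(F,S \right)} = \left(-7 + 2\right) F = - 5 F$)
$\left(\left(-664\right) 1838 + k{\left(1439,2094 \right)}\right) \left(283687 - 470844\right) = \left(\left(-664\right) 1838 - 7195\right) \left(283687 - 470844\right) = \left(-1220432 - 7195\right) \left(-187157\right) = \left(-1227627\right) \left(-187157\right) = 229758986439$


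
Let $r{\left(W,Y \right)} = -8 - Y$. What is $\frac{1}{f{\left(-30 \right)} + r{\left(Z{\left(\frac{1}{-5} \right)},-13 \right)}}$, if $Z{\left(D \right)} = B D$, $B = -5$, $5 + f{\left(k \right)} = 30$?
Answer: $\frac{1}{30} \approx 0.033333$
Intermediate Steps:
$f{\left(k \right)} = 25$ ($f{\left(k \right)} = -5 + 30 = 25$)
$Z{\left(D \right)} = - 5 D$
$\frac{1}{f{\left(-30 \right)} + r{\left(Z{\left(\frac{1}{-5} \right)},-13 \right)}} = \frac{1}{25 - -5} = \frac{1}{25 + \left(-8 + 13\right)} = \frac{1}{25 + 5} = \frac{1}{30}$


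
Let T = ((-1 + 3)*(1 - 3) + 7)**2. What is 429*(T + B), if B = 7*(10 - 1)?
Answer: 30888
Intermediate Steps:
B = 63 (B = 7*9 = 63)
T = 9 (T = (2*(-2) + 7)**2 = (-4 + 7)**2 = 3**2 = 9)
429*(T + B) = 429*(9 + 63) = 429*72 = 30888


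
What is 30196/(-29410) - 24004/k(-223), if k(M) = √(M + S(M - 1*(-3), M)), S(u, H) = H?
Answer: -15098/14705 + 12002*I*√446/223 ≈ -1.0267 + 1136.6*I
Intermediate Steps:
k(M) = √2*√M (k(M) = √(M + M) = √(2*M) = √2*√M)
30196/(-29410) - 24004/k(-223) = 30196/(-29410) - 24004*(-I*√446/446) = 30196*(-1/29410) - 24004*(-I*√446/446) = -15098/14705 - 24004*(-I*√446/446) = -15098/14705 - (-12002)*I*√446/223 = -15098/14705 + 12002*I*√446/223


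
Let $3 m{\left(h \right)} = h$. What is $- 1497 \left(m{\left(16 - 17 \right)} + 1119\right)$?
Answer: $-1674644$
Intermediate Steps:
$m{\left(h \right)} = \frac{h}{3}$
$- 1497 \left(m{\left(16 - 17 \right)} + 1119\right) = - 1497 \left(\frac{16 - 17}{3} + 1119\right) = - 1497 \left(\frac{1}{3} \left(-1\right) + 1119\right) = - 1497 \left(- \frac{1}{3} + 1119\right) = \left(-1497\right) \frac{3356}{3} = -1674644$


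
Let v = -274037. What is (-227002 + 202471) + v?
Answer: -298568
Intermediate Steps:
(-227002 + 202471) + v = (-227002 + 202471) - 274037 = -24531 - 274037 = -298568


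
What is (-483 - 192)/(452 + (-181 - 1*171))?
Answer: -27/4 ≈ -6.7500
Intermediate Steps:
(-483 - 192)/(452 + (-181 - 1*171)) = -675/(452 + (-181 - 171)) = -675/(452 - 352) = -675/100 = -675*1/100 = -27/4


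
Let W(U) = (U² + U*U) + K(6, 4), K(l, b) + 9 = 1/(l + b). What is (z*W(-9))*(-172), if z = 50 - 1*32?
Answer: -2369988/5 ≈ -4.7400e+5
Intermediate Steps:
z = 18 (z = 50 - 32 = 18)
K(l, b) = -9 + 1/(b + l) (K(l, b) = -9 + 1/(l + b) = -9 + 1/(b + l))
W(U) = -89/10 + 2*U² (W(U) = (U² + U*U) + (1 - 9*4 - 9*6)/(4 + 6) = (U² + U²) + (1 - 36 - 54)/10 = 2*U² + (⅒)*(-89) = 2*U² - 89/10 = -89/10 + 2*U²)
(z*W(-9))*(-172) = (18*(-89/10 + 2*(-9)²))*(-172) = (18*(-89/10 + 2*81))*(-172) = (18*(-89/10 + 162))*(-172) = (18*(1531/10))*(-172) = (13779/5)*(-172) = -2369988/5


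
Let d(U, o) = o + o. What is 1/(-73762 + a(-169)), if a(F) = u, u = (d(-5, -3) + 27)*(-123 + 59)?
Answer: -1/75106 ≈ -1.3315e-5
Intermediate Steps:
d(U, o) = 2*o
u = -1344 (u = (2*(-3) + 27)*(-123 + 59) = (-6 + 27)*(-64) = 21*(-64) = -1344)
a(F) = -1344
1/(-73762 + a(-169)) = 1/(-73762 - 1344) = 1/(-75106) = -1/75106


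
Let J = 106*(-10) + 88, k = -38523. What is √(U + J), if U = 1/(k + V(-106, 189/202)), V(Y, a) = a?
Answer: I*√58855644569503542/7781457 ≈ 31.177*I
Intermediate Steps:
U = -202/7781457 (U = 1/(-38523 + 189/202) = 1/(-7781457/202) = -202/7781457 ≈ -2.5959e-5)
J = -972 (J = -1060 + 88 = -972)
√(U + J) = √(-202/7781457 - 972) = √(-7563576406/7781457) = I*√58855644569503542/7781457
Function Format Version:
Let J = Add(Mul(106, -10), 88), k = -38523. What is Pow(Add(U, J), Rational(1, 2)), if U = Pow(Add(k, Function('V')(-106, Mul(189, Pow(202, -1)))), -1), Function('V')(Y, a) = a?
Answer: Mul(Rational(1, 7781457), I, Pow(58855644569503542, Rational(1, 2))) ≈ Mul(31.177, I)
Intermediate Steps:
U = Rational(-202, 7781457) (U = Pow(Add(-38523, Mul(189, Pow(202, -1))), -1) = Pow(Add(-38523, Mul(189, Rational(1, 202))), -1) = Pow(Add(-38523, Rational(189, 202)), -1) = Pow(Rational(-7781457, 202), -1) = Rational(-202, 7781457) ≈ -2.5959e-5)
J = -972 (J = Add(-1060, 88) = -972)
Pow(Add(U, J), Rational(1, 2)) = Pow(Add(Rational(-202, 7781457), -972), Rational(1, 2)) = Pow(Rational(-7563576406, 7781457), Rational(1, 2)) = Mul(Rational(1, 7781457), I, Pow(58855644569503542, Rational(1, 2)))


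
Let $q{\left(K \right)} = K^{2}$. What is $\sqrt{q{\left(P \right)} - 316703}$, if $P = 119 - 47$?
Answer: $i \sqrt{311519} \approx 558.14 i$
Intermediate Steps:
$P = 72$
$\sqrt{q{\left(P \right)} - 316703} = \sqrt{72^{2} - 316703} = \sqrt{5184 - 316703} = \sqrt{-311519} = i \sqrt{311519}$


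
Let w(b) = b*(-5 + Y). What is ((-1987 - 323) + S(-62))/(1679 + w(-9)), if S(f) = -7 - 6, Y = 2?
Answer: -2323/1706 ≈ -1.3617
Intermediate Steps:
w(b) = -3*b (w(b) = b*(-5 + 2) = b*(-3) = -3*b)
S(f) = -13
((-1987 - 323) + S(-62))/(1679 + w(-9)) = ((-1987 - 323) - 13)/(1679 - 3*(-9)) = (-2310 - 13)/(1679 + 27) = -2323/1706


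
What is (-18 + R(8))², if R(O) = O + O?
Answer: 4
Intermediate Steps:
R(O) = 2*O
(-18 + R(8))² = (-18 + 2*8)² = (-18 + 16)² = (-2)² = 4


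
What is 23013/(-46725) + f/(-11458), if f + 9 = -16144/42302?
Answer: -1855962157193/3774572560850 ≈ -0.49170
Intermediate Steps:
f = -198431/21151 (f = -9 - 16144/42302 = -9 - 16144*1/42302 = -9 - 8072/21151 = -198431/21151 ≈ -9.3816)
23013/(-46725) + f/(-11458) = 23013/(-46725) - 198431/21151/(-11458) = 23013*(-1/46725) - 198431/21151*(-1/11458) = -7671/15575 + 198431/242348158 = -1855962157193/3774572560850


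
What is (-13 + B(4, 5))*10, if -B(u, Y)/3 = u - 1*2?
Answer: -190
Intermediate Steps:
B(u, Y) = 6 - 3*u (B(u, Y) = -3*(u - 1*2) = -3*(u - 2) = -3*(-2 + u) = 6 - 3*u)
(-13 + B(4, 5))*10 = (-13 + (6 - 3*4))*10 = (-13 + (6 - 12))*10 = (-13 - 6)*10 = -19*10 = -190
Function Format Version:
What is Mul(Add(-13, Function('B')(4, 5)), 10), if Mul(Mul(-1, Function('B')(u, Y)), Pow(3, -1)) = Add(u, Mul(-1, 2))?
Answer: -190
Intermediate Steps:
Function('B')(u, Y) = Add(6, Mul(-3, u)) (Function('B')(u, Y) = Mul(-3, Add(u, Mul(-1, 2))) = Mul(-3, Add(u, -2)) = Mul(-3, Add(-2, u)) = Add(6, Mul(-3, u)))
Mul(Add(-13, Function('B')(4, 5)), 10) = Mul(Add(-13, Add(6, Mul(-3, 4))), 10) = Mul(Add(-13, Add(6, -12)), 10) = Mul(Add(-13, -6), 10) = Mul(-19, 10) = -190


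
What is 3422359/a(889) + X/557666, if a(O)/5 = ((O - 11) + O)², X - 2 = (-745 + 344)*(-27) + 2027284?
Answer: 33726422257379/8705972087370 ≈ 3.8739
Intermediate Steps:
X = 2038113 (X = 2 + ((-745 + 344)*(-27) + 2027284) = 2 + (-401*(-27) + 2027284) = 2 + (10827 + 2027284) = 2 + 2038111 = 2038113)
a(O) = 5*(-11 + 2*O)² (a(O) = 5*((O - 11) + O)² = 5*((-11 + O) + O)² = 5*(-11 + 2*O)²)
3422359/a(889) + X/557666 = 3422359/((5*(-11 + 2*889)²)) + 2038113/557666 = 3422359/((5*(-11 + 1778)²)) + 2038113*(1/557666) = 3422359/((5*1767²)) + 2038113/557666 = 3422359/((5*3122289)) + 2038113/557666 = 3422359/15611445 + 2038113/557666 = 33726422257379/8705972087370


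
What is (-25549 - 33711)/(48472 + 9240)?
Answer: -14815/14428 ≈ -1.0268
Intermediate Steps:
(-25549 - 33711)/(48472 + 9240) = -59260/57712 = -59260*1/57712 = -14815/14428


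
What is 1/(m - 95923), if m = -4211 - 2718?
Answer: -1/102852 ≈ -9.7227e-6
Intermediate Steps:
m = -6929
1/(m - 95923) = 1/(-6929 - 95923) = 1/(-102852) = -1/102852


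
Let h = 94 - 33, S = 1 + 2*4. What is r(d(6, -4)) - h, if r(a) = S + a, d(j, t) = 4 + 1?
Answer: -47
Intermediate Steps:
d(j, t) = 5
S = 9 (S = 1 + 8 = 9)
h = 61
r(a) = 9 + a
r(d(6, -4)) - h = (9 + 5) - 1*61 = 14 - 61 = -47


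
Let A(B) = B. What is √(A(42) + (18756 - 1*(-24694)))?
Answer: 2*√10873 ≈ 208.55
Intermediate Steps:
√(A(42) + (18756 - 1*(-24694))) = √(42 + (18756 - 1*(-24694))) = √(42 + (18756 + 24694)) = √(42 + 43450) = √43492 = 2*√10873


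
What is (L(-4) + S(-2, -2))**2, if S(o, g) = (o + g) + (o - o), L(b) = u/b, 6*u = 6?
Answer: 289/16 ≈ 18.063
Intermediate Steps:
u = 1 (u = (1/6)*6 = 1)
L(b) = 1/b
S(o, g) = g + o (S(o, g) = (g + o) + 0 = g + o)
(L(-4) + S(-2, -2))**2 = (1/(-4) + (-2 - 2))**2 = (-1/4 - 4)**2 = (-17/4)**2 = 289/16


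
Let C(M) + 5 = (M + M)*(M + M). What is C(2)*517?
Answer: 5687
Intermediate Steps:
C(M) = -5 + 4*M² (C(M) = -5 + (M + M)*(M + M) = -5 + (2*M)*(2*M) = -5 + 4*M²)
C(2)*517 = (-5 + 4*2²)*517 = (-5 + 4*4)*517 = (-5 + 16)*517 = 11*517 = 5687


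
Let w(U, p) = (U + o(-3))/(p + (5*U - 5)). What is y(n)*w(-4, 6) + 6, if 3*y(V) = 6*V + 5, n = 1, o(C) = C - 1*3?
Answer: 452/57 ≈ 7.9298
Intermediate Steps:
o(C) = -3 + C (o(C) = C - 3 = -3 + C)
w(U, p) = (-6 + U)/(-5 + p + 5*U) (w(U, p) = (U + (-3 - 3))/(p + (5*U - 5)) = (U - 6)/(p + (-5 + 5*U)) = (-6 + U)/(-5 + p + 5*U))
y(V) = 5/3 + 2*V (y(V) = (6*V + 5)/3 = (5 + 6*V)/3 = 5/3 + 2*V)
y(n)*w(-4, 6) + 6 = (5/3 + 2*1)*((-6 - 4)/(-5 + 6 + 5*(-4))) + 6 = (5/3 + 2)*(-10/(-5 + 6 - 20)) + 6 = 11*(-10/(-19))/3 + 6 = 11*(-1/19*(-10))/3 + 6 = (11/3)*(10/19) + 6 = 110/57 + 6 = 452/57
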